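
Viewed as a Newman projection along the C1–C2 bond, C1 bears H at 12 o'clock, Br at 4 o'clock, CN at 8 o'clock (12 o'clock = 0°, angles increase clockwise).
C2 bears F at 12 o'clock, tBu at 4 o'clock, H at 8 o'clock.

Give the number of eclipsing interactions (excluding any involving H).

1

Non-H eclipsing pairs: Br(120°)/tBu(120°) — 1 interaction.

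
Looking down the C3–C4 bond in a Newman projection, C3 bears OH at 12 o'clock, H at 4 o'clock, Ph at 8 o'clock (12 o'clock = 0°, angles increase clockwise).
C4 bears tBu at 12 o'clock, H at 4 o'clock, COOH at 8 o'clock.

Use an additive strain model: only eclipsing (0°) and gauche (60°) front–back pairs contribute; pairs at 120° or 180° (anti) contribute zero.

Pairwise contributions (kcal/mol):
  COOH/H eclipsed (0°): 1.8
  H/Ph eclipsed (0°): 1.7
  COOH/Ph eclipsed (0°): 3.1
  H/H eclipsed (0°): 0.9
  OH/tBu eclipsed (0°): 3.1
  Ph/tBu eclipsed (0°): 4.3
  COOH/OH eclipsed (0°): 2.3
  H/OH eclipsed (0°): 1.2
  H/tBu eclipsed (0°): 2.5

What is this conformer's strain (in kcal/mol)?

This conformer (eclipsed): OH–tBu eclipsed, H–H eclipsed, Ph–COOH eclipsed; 3.1 + 0.9 + 3.1 = 7.1 kcal/mol.

7.1 kcal/mol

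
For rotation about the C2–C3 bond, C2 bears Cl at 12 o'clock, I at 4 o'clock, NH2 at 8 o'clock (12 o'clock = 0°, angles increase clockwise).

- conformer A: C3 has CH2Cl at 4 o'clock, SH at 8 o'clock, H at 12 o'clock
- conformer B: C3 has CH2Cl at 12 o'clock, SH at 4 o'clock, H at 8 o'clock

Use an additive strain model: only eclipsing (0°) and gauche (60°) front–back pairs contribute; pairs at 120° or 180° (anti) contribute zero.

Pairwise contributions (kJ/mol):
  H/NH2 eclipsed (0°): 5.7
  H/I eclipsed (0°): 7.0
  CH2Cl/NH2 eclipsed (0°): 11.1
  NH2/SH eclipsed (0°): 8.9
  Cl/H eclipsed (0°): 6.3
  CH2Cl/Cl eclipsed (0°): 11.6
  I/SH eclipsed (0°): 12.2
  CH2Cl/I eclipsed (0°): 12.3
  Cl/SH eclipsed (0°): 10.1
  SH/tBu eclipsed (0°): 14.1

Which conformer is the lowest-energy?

A (eclipsed): Cl(0°)/H(0°) eclipsed 6.3; I(120°)/CH2Cl(120°) eclipsed 12.3; NH2(240°)/SH(240°) eclipsed 8.9 → 27.5 kJ/mol.
B (eclipsed): Cl(0°)/CH2Cl(0°) eclipsed 11.6; I(120°)/SH(120°) eclipsed 12.2; NH2(240°)/H(240°) eclipsed 5.7 → 29.5 kJ/mol.
A has the lowest total (27.5 kJ/mol).

A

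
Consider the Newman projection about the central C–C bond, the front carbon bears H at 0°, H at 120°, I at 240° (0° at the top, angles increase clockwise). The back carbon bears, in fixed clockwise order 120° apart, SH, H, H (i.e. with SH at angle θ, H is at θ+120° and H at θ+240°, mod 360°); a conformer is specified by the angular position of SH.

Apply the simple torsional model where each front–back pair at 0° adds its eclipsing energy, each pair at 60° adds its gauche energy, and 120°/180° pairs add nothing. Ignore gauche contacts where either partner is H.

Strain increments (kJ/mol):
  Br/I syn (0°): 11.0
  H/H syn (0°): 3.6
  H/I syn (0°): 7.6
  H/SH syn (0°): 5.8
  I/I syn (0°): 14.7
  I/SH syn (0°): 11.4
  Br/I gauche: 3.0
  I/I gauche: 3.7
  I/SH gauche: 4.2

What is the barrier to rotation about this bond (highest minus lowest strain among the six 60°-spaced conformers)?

18.6 kJ/mol

SH at 0° is eclipsed. H at 0° is eclipsed with SH at 0° (5.8); H at 120° is eclipsed with H at 120° (3.6); I at 240° is eclipsed with H at 240° (7.6). Total 17.0 kJ/mol.
SH at 60° (staggered): no non-H gauche contacts → 0.0 kJ/mol.
SH at 120° is eclipsed. H at 0° is eclipsed with H at 0° (3.6); H at 120° is eclipsed with SH at 120° (5.8); I at 240° is eclipsed with H at 240° (7.6). Total 17.0 kJ/mol.
SH at 180° is staggered. I at 240° is gauche with SH at 180° (4.2). Total 4.2 kJ/mol.
SH at 240° is eclipsed. H at 0° is eclipsed with H at 0° (3.6); H at 120° is eclipsed with H at 120° (3.6); I at 240° is eclipsed with SH at 240° (11.4). Total 18.6 kJ/mol.
SH at 300° is staggered. I at 240° is gauche with SH at 300° (4.2). Total 4.2 kJ/mol.
Max at 240° (18.6 kJ/mol), min at 60° (0.0 kJ/mol); barrier = 18.6 kJ/mol.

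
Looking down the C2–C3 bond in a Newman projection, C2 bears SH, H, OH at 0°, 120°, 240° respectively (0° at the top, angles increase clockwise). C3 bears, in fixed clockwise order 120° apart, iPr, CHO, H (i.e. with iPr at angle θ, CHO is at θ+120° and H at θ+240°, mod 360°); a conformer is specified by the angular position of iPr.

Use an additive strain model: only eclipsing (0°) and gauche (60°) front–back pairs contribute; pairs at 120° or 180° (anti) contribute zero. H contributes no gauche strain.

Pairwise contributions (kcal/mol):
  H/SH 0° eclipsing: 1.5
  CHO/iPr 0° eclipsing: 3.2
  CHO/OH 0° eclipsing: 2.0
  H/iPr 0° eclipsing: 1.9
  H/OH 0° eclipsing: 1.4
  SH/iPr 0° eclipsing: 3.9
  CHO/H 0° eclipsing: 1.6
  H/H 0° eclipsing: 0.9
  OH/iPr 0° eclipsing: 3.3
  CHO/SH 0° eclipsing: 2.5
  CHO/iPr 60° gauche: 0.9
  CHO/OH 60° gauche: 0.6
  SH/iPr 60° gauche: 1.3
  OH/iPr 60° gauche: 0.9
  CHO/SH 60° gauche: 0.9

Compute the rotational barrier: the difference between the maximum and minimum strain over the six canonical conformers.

5.0 kcal/mol

iPr at 0° is eclipsed. SH at 0° is eclipsed with iPr at 0° (3.9); H at 120° is eclipsed with CHO at 120° (1.6); OH at 240° is eclipsed with H at 240° (1.4). Total 6.9 kcal/mol.
iPr at 60° is staggered. SH at 0° is gauche with iPr at 60° (1.3); OH at 240° is gauche with CHO at 180° (0.6). Total 1.9 kcal/mol.
iPr at 120° is eclipsed. SH at 0° is eclipsed with H at 0° (1.5); H at 120° is eclipsed with iPr at 120° (1.9); OH at 240° is eclipsed with CHO at 240° (2.0). Total 5.4 kcal/mol.
iPr at 180° is staggered. SH at 0° is gauche with CHO at 300° (0.9); OH at 240° is gauche with iPr at 180° (0.9); OH at 240° is gauche with CHO at 300° (0.6). Total 2.4 kcal/mol.
iPr at 240° is eclipsed. SH at 0° is eclipsed with CHO at 0° (2.5); H at 120° is eclipsed with H at 120° (0.9); OH at 240° is eclipsed with iPr at 240° (3.3). Total 6.7 kcal/mol.
iPr at 300° is staggered. SH at 0° is gauche with iPr at 300° (1.3); SH at 0° is gauche with CHO at 60° (0.9); OH at 240° is gauche with iPr at 300° (0.9). Total 3.1 kcal/mol.
Max at 0° (6.9 kcal/mol), min at 60° (1.9 kcal/mol); barrier = 5.0 kcal/mol.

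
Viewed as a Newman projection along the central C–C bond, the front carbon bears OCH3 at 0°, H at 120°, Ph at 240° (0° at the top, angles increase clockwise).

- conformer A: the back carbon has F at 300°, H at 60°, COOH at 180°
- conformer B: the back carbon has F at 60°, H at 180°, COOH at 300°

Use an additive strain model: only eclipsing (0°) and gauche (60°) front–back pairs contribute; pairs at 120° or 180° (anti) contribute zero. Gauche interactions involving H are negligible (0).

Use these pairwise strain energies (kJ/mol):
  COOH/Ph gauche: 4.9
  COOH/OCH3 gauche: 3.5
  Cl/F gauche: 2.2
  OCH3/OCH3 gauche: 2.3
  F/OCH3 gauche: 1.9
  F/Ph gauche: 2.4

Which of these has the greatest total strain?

A (staggered): OCH3(0°)/F(300°) gauche 1.9; Ph(240°)/F(300°) gauche 2.4; Ph(240°)/COOH(180°) gauche 4.9 → 9.2 kJ/mol.
B (staggered): OCH3(0°)/F(60°) gauche 1.9; OCH3(0°)/COOH(300°) gauche 3.5; Ph(240°)/COOH(300°) gauche 4.9 → 10.3 kJ/mol.
B has the highest total (10.3 kJ/mol).

B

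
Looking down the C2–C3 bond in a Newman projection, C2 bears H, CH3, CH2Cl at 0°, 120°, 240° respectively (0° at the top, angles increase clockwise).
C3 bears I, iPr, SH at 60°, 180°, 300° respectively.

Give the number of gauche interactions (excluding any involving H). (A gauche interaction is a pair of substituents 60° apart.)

4

Non-H gauche pairs: CH3(120°)/I(60°); CH3(120°)/iPr(180°); CH2Cl(240°)/iPr(180°); CH2Cl(240°)/SH(300°) — 4 interactions.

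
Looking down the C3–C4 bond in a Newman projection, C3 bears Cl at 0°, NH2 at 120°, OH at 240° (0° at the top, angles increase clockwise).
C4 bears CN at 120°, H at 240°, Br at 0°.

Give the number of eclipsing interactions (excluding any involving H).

2

Non-H eclipsing pairs: Cl(0°)/Br(0°); NH2(120°)/CN(120°) — 2 interactions.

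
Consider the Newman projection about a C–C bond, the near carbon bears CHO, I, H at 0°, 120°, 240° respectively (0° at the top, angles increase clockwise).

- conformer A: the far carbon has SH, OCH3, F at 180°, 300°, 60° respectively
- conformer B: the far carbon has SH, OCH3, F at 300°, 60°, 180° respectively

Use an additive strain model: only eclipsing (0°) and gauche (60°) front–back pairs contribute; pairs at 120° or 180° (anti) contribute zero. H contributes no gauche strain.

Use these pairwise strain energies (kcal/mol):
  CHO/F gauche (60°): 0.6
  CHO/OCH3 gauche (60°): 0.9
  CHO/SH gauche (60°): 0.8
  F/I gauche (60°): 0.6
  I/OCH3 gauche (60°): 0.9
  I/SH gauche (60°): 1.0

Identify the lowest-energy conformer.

A (staggered): CHO–OCH3 gauche, CHO–F gauche, I–SH gauche, I–F gauche; 0.9 + 0.6 + 1.0 + 0.6 = 3.1 kcal/mol.
B (staggered): CHO–SH gauche, CHO–OCH3 gauche, I–OCH3 gauche, I–F gauche; 0.8 + 0.9 + 0.9 + 0.6 = 3.2 kcal/mol.
A has the lowest total (3.1 kcal/mol).

A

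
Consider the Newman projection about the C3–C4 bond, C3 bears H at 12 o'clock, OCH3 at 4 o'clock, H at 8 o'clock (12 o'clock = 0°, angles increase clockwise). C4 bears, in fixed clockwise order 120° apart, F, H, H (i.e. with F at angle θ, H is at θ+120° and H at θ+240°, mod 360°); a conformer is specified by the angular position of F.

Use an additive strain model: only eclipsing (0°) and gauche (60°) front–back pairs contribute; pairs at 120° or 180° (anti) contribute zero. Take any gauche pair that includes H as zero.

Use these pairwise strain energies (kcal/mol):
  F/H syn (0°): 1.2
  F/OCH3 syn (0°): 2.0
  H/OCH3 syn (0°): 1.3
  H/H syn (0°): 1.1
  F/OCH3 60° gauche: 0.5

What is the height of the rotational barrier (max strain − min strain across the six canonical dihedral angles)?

4.2 kcal/mol

F at 0° (eclipsed): H–F eclipsed, OCH3–H eclipsed, H–H eclipsed; 1.2 + 1.3 + 1.1 = 3.6 kcal/mol.
F at 60° (staggered): OCH3–F gauche; 0.5 = 0.5 kcal/mol.
F at 120° (eclipsed): H–H eclipsed, OCH3–F eclipsed, H–H eclipsed; 1.1 + 2.0 + 1.1 = 4.2 kcal/mol.
F at 180° (staggered): OCH3–F gauche; 0.5 = 0.5 kcal/mol.
F at 240° (eclipsed): H–H eclipsed, OCH3–H eclipsed, H–F eclipsed; 1.1 + 1.3 + 1.2 = 3.6 kcal/mol.
F at 300° (staggered): no non-H gauche contacts → 0.0 kcal/mol.
Max at 120° (4.2 kcal/mol), min at 300° (0.0 kcal/mol); barrier = 4.2 kcal/mol.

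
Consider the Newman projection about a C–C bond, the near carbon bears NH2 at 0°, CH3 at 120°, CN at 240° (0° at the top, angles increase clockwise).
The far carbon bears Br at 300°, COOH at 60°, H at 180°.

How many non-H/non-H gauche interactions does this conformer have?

Non-H gauche pairs: NH2(0°)/Br(300°); NH2(0°)/COOH(60°); CH3(120°)/COOH(60°); CN(240°)/Br(300°) — 4 interactions.

4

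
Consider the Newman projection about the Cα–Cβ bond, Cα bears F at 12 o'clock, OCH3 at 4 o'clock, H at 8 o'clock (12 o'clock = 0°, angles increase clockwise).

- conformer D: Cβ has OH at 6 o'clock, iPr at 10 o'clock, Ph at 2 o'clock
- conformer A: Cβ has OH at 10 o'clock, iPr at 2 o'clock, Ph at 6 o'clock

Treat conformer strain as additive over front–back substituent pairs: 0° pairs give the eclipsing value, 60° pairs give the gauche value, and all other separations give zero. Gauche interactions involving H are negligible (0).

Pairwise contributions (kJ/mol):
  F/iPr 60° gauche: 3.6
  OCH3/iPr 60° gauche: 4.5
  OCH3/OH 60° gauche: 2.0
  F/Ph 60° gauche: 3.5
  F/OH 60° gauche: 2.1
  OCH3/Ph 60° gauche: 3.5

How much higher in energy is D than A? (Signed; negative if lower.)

D (staggered): F(0°)/iPr(300°) gauche 3.6; F(0°)/Ph(60°) gauche 3.5; OCH3(120°)/OH(180°) gauche 2.0; OCH3(120°)/Ph(60°) gauche 3.5 → 12.6 kJ/mol.
A (staggered): F(0°)/OH(300°) gauche 2.1; F(0°)/iPr(60°) gauche 3.6; OCH3(120°)/iPr(60°) gauche 4.5; OCH3(120°)/Ph(180°) gauche 3.5 → 13.7 kJ/mol.
E(D) − E(A) = 12.6 − 13.7 = -1.1 kJ/mol.

-1.1 kJ/mol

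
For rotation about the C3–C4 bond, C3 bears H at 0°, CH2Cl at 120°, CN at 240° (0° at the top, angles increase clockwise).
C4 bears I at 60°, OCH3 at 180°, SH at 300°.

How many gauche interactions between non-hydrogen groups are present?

Non-H gauche pairs: CH2Cl(120°)/I(60°); CH2Cl(120°)/OCH3(180°); CN(240°)/OCH3(180°); CN(240°)/SH(300°) — 4 interactions.

4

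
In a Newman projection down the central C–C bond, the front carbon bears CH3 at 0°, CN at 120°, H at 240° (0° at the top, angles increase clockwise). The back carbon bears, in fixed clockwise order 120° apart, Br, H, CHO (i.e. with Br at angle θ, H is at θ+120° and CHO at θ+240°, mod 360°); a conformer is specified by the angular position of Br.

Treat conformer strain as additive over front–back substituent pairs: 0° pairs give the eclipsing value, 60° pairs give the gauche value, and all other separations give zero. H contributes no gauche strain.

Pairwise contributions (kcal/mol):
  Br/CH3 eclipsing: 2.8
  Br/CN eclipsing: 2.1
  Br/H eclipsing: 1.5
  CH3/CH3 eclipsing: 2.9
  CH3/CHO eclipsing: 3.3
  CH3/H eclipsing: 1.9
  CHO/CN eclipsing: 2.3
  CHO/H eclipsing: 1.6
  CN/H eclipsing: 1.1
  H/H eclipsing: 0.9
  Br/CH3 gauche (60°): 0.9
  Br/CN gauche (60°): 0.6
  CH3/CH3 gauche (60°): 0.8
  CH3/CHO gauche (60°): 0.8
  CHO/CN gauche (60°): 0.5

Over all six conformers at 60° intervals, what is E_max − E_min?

4.9 kcal/mol

Br at 0° (eclipsed): CH3–Br eclipsed, CN–H eclipsed, H–CHO eclipsed; 2.8 + 1.1 + 1.6 = 5.5 kcal/mol.
Br at 60° (staggered): CH3–Br gauche, CH3–CHO gauche, CN–Br gauche; 0.9 + 0.8 + 0.6 = 2.3 kcal/mol.
Br at 120° (eclipsed): CH3–CHO eclipsed, CN–Br eclipsed, H–H eclipsed; 3.3 + 2.1 + 0.9 = 6.3 kcal/mol.
Br at 180° (staggered): CH3–CHO gauche, CN–Br gauche, CN–CHO gauche; 0.8 + 0.6 + 0.5 = 1.9 kcal/mol.
Br at 240° (eclipsed): CH3–H eclipsed, CN–CHO eclipsed, H–Br eclipsed; 1.9 + 2.3 + 1.5 = 5.7 kcal/mol.
Br at 300° (staggered): CH3–Br gauche, CN–CHO gauche; 0.9 + 0.5 = 1.4 kcal/mol.
Max at 120° (6.3 kcal/mol), min at 300° (1.4 kcal/mol); barrier = 4.9 kcal/mol.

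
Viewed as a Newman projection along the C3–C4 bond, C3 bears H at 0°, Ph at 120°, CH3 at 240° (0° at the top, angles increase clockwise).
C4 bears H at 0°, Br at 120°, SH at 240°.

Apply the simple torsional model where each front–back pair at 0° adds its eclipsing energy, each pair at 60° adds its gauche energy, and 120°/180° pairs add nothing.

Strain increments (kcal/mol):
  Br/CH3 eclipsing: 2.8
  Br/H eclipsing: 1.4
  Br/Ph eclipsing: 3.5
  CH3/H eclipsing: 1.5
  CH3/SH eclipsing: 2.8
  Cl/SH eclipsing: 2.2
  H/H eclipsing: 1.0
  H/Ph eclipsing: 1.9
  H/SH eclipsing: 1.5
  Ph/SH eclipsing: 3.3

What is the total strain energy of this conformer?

7.3 kcal/mol

This conformer (eclipsed): H–H eclipsed, Ph–Br eclipsed, CH3–SH eclipsed; 1.0 + 3.5 + 2.8 = 7.3 kcal/mol.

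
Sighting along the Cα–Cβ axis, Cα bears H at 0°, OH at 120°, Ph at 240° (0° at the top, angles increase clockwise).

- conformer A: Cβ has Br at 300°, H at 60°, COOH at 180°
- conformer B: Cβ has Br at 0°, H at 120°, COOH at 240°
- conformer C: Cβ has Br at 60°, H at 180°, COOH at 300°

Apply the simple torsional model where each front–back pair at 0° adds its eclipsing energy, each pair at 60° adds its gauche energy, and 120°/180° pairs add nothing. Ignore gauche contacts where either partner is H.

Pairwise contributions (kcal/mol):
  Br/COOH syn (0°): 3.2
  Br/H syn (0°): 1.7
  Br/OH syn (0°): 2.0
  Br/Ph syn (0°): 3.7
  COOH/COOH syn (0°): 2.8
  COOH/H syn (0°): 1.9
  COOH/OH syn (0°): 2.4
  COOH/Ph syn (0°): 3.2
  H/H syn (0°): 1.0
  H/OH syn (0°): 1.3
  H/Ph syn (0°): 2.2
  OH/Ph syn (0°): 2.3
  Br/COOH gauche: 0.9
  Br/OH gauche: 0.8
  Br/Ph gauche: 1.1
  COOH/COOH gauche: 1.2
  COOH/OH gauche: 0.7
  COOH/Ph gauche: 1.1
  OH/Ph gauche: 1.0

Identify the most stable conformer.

C

A (staggered): OH(120°)/COOH(180°) gauche 0.7; Ph(240°)/Br(300°) gauche 1.1; Ph(240°)/COOH(180°) gauche 1.1 → 2.9 kcal/mol.
B (eclipsed): H(0°)/Br(0°) eclipsed 1.7; OH(120°)/H(120°) eclipsed 1.3; Ph(240°)/COOH(240°) eclipsed 3.2 → 6.2 kcal/mol.
C (staggered): OH(120°)/Br(60°) gauche 0.8; Ph(240°)/COOH(300°) gauche 1.1 → 1.9 kcal/mol.
C has the lowest total (1.9 kcal/mol).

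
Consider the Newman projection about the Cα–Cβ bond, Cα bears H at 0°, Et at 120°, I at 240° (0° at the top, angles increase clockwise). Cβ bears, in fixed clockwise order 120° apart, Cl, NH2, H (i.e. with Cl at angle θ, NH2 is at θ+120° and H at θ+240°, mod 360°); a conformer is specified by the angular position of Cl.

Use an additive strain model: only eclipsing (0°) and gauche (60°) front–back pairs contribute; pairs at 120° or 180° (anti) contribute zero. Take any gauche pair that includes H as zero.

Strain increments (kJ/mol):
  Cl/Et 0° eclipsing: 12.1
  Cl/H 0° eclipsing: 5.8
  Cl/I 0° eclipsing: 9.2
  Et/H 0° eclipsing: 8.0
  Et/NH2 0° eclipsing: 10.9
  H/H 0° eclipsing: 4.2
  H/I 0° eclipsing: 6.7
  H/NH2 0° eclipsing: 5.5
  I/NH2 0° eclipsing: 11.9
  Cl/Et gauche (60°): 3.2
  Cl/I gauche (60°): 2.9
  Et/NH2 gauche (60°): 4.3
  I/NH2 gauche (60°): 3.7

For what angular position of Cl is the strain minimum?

300°

Cl at 0° (eclipsed): H(0°)/Cl(0°) eclipsed 5.8; Et(120°)/NH2(120°) eclipsed 10.9; I(240°)/H(240°) eclipsed 6.7 → 23.4 kJ/mol.
Cl at 60° (staggered): Et(120°)/Cl(60°) gauche 3.2; Et(120°)/NH2(180°) gauche 4.3; I(240°)/NH2(180°) gauche 3.7 → 11.2 kJ/mol.
Cl at 120° (eclipsed): H(0°)/H(0°) eclipsed 4.2; Et(120°)/Cl(120°) eclipsed 12.1; I(240°)/NH2(240°) eclipsed 11.9 → 28.2 kJ/mol.
Cl at 180° (staggered): Et(120°)/Cl(180°) gauche 3.2; I(240°)/Cl(180°) gauche 2.9; I(240°)/NH2(300°) gauche 3.7 → 9.8 kJ/mol.
Cl at 240° (eclipsed): H(0°)/NH2(0°) eclipsed 5.5; Et(120°)/H(120°) eclipsed 8.0; I(240°)/Cl(240°) eclipsed 9.2 → 22.7 kJ/mol.
Cl at 300° (staggered): Et(120°)/NH2(60°) gauche 4.3; I(240°)/Cl(300°) gauche 2.9 → 7.2 kJ/mol.
The minimum (7.2 kJ/mol) occurs with Cl at 300°.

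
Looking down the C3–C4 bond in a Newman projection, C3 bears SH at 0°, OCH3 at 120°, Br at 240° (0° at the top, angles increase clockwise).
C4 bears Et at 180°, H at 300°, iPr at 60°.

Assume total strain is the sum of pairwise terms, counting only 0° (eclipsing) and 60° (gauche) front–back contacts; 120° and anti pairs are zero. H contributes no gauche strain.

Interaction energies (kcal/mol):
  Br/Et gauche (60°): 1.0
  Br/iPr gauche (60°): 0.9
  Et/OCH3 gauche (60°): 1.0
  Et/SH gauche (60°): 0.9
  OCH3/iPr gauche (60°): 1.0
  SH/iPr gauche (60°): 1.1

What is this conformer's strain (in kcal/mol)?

This conformer (staggered): SH–iPr gauche, OCH3–Et gauche, OCH3–iPr gauche, Br–Et gauche; 1.1 + 1.0 + 1.0 + 1.0 = 4.1 kcal/mol.

4.1 kcal/mol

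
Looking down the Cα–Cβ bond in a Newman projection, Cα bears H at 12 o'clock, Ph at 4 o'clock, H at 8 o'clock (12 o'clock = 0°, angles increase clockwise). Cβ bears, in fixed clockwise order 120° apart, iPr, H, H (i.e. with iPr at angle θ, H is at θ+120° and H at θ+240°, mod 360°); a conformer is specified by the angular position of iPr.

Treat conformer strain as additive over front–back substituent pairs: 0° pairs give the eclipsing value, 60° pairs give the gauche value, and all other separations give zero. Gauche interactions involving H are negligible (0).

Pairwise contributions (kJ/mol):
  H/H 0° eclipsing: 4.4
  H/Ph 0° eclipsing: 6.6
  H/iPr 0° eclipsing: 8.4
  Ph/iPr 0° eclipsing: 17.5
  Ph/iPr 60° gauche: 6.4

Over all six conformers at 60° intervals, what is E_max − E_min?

26.3 kJ/mol

iPr at 0° (eclipsed): H–iPr eclipsed, Ph–H eclipsed, H–H eclipsed; 8.4 + 6.6 + 4.4 = 19.4 kJ/mol.
iPr at 60° (staggered): Ph–iPr gauche; 6.4 = 6.4 kJ/mol.
iPr at 120° (eclipsed): H–H eclipsed, Ph–iPr eclipsed, H–H eclipsed; 4.4 + 17.5 + 4.4 = 26.3 kJ/mol.
iPr at 180° (staggered): Ph–iPr gauche; 6.4 = 6.4 kJ/mol.
iPr at 240° (eclipsed): H–H eclipsed, Ph–H eclipsed, H–iPr eclipsed; 4.4 + 6.6 + 8.4 = 19.4 kJ/mol.
iPr at 300° (staggered): no non-H gauche contacts → 0.0 kJ/mol.
Max at 120° (26.3 kJ/mol), min at 300° (0.0 kJ/mol); barrier = 26.3 kJ/mol.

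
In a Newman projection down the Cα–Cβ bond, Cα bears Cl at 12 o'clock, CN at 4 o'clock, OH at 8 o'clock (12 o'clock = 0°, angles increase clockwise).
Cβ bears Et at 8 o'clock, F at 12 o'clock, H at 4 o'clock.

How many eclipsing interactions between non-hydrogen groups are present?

2

Non-H eclipsing pairs: Cl(0°)/F(0°); OH(240°)/Et(240°) — 2 interactions.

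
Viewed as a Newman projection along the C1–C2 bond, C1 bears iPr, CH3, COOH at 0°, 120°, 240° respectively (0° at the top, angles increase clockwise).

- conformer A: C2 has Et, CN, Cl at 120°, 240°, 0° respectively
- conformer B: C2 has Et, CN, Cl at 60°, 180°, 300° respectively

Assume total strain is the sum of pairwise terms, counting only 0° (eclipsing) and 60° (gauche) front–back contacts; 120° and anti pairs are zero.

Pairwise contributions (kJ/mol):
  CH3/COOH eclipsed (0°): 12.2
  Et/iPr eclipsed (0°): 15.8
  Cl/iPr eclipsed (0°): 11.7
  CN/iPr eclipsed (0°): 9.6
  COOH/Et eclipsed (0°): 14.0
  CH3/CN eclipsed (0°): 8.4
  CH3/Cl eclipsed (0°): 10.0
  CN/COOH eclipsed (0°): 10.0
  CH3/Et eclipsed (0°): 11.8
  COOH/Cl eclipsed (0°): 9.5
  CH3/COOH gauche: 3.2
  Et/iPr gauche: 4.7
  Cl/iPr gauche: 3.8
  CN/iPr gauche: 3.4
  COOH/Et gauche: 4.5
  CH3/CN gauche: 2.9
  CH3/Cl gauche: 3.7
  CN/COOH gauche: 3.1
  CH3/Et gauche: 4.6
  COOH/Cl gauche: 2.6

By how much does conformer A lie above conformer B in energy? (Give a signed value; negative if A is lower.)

+11.8 kJ/mol

A (eclipsed): iPr–Cl eclipsed, CH3–Et eclipsed, COOH–CN eclipsed; 11.7 + 11.8 + 10.0 = 33.5 kJ/mol.
B (staggered): iPr–Et gauche, iPr–Cl gauche, CH3–Et gauche, CH3–CN gauche, COOH–CN gauche, COOH–Cl gauche; 4.7 + 3.8 + 4.6 + 2.9 + 3.1 + 2.6 = 21.7 kJ/mol.
E(A) − E(B) = 33.5 − 21.7 = +11.8 kJ/mol.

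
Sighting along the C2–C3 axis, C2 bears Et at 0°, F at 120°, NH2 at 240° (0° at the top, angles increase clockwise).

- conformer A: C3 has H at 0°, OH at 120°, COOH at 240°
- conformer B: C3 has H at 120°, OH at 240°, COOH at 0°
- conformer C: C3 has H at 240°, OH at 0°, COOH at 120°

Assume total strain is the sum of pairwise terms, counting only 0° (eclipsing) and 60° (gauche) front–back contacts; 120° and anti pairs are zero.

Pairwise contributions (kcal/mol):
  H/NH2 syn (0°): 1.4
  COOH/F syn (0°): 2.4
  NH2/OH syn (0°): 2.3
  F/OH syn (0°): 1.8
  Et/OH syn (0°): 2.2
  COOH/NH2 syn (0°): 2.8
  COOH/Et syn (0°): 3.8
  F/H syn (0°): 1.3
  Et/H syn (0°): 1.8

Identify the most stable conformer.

C

A (eclipsed): Et(0°)/H(0°) eclipsed 1.8; F(120°)/OH(120°) eclipsed 1.8; NH2(240°)/COOH(240°) eclipsed 2.8 → 6.4 kcal/mol.
B (eclipsed): Et(0°)/COOH(0°) eclipsed 3.8; F(120°)/H(120°) eclipsed 1.3; NH2(240°)/OH(240°) eclipsed 2.3 → 7.4 kcal/mol.
C (eclipsed): Et(0°)/OH(0°) eclipsed 2.2; F(120°)/COOH(120°) eclipsed 2.4; NH2(240°)/H(240°) eclipsed 1.4 → 6.0 kcal/mol.
C has the lowest total (6.0 kcal/mol).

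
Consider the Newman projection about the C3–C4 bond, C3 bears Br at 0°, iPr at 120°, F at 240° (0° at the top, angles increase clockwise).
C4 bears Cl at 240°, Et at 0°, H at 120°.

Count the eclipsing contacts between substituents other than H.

Non-H eclipsing pairs: Br(0°)/Et(0°); F(240°)/Cl(240°) — 2 interactions.

2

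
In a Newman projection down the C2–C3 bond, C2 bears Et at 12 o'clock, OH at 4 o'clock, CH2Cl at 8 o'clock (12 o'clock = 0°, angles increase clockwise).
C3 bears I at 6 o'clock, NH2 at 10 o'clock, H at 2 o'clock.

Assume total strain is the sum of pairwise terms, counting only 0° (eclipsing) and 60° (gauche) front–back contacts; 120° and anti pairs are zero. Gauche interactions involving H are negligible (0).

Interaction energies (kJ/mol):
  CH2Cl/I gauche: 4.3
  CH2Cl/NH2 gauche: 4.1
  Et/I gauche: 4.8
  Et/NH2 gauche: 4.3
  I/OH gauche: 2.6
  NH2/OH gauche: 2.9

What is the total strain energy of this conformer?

15.3 kJ/mol

This conformer (staggered): Et(0°)/NH2(300°) gauche 4.3; OH(120°)/I(180°) gauche 2.6; CH2Cl(240°)/I(180°) gauche 4.3; CH2Cl(240°)/NH2(300°) gauche 4.1 → 15.3 kJ/mol.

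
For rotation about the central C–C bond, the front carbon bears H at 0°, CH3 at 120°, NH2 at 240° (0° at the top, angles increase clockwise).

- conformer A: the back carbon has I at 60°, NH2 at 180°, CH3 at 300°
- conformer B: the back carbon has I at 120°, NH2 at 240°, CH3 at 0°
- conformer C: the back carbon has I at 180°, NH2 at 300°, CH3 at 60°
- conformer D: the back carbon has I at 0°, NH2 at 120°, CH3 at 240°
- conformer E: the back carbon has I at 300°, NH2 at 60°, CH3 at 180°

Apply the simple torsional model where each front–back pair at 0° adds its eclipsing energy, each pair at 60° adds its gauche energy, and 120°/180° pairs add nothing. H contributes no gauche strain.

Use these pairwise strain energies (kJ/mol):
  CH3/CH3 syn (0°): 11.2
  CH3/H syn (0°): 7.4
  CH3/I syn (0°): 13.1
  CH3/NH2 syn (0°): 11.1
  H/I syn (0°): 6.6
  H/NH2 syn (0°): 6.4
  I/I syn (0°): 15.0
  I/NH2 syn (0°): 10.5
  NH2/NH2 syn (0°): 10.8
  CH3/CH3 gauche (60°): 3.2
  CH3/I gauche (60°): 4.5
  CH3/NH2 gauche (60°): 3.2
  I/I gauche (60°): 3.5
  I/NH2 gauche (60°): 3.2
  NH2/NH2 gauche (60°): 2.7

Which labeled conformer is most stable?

E

A (staggered): CH3(120°)/I(60°) gauche 4.5; CH3(120°)/NH2(180°) gauche 3.2; NH2(240°)/NH2(180°) gauche 2.7; NH2(240°)/CH3(300°) gauche 3.2 → 13.6 kJ/mol.
B (eclipsed): H(0°)/CH3(0°) eclipsed 7.4; CH3(120°)/I(120°) eclipsed 13.1; NH2(240°)/NH2(240°) eclipsed 10.8 → 31.3 kJ/mol.
C (staggered): CH3(120°)/I(180°) gauche 4.5; CH3(120°)/CH3(60°) gauche 3.2; NH2(240°)/I(180°) gauche 3.2; NH2(240°)/NH2(300°) gauche 2.7 → 13.6 kJ/mol.
D (eclipsed): H(0°)/I(0°) eclipsed 6.6; CH3(120°)/NH2(120°) eclipsed 11.1; NH2(240°)/CH3(240°) eclipsed 11.1 → 28.8 kJ/mol.
E (staggered): CH3(120°)/NH2(60°) gauche 3.2; CH3(120°)/CH3(180°) gauche 3.2; NH2(240°)/I(300°) gauche 3.2; NH2(240°)/CH3(180°) gauche 3.2 → 12.8 kJ/mol.
E has the lowest total (12.8 kJ/mol).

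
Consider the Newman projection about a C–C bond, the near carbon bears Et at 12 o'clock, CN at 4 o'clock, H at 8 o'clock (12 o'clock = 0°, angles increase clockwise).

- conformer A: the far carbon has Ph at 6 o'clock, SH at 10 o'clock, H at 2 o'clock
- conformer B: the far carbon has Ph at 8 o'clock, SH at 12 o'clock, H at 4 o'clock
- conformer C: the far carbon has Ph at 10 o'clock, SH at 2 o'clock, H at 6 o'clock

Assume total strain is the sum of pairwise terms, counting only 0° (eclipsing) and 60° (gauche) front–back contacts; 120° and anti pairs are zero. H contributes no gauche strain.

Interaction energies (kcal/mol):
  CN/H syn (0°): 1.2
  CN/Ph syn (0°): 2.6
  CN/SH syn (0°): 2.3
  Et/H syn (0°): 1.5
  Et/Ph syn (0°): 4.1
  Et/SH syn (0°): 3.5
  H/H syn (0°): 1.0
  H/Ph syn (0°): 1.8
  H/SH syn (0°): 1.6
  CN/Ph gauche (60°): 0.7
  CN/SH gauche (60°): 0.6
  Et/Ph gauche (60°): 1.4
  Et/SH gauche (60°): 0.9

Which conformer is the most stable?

A

A is staggered. Et at 0° is gauche with SH at 300° (0.9); CN at 120° is gauche with Ph at 180° (0.7). Total 1.6 kcal/mol.
B is eclipsed. Et at 0° is eclipsed with SH at 0° (3.5); CN at 120° is eclipsed with H at 120° (1.2); H at 240° is eclipsed with Ph at 240° (1.8). Total 6.5 kcal/mol.
C is staggered. Et at 0° is gauche with Ph at 300° (1.4); Et at 0° is gauche with SH at 60° (0.9); CN at 120° is gauche with SH at 60° (0.6). Total 2.9 kcal/mol.
A has the lowest total (1.6 kcal/mol).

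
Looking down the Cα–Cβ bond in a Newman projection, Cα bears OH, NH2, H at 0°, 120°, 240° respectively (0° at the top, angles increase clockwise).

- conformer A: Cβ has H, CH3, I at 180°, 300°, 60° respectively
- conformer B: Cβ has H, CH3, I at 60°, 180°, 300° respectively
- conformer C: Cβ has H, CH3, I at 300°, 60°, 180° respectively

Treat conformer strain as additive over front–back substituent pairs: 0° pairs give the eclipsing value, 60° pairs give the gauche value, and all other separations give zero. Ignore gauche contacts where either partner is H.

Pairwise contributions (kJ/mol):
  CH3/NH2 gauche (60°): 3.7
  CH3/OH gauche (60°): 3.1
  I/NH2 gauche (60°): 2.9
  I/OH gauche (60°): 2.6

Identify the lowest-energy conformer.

A is staggered. OH at 0° is gauche with CH3 at 300° (3.1); OH at 0° is gauche with I at 60° (2.6); NH2 at 120° is gauche with I at 60° (2.9). Total 8.6 kJ/mol.
B is staggered. OH at 0° is gauche with I at 300° (2.6); NH2 at 120° is gauche with CH3 at 180° (3.7). Total 6.3 kJ/mol.
C is staggered. OH at 0° is gauche with CH3 at 60° (3.1); NH2 at 120° is gauche with CH3 at 60° (3.7); NH2 at 120° is gauche with I at 180° (2.9). Total 9.7 kJ/mol.
B has the lowest total (6.3 kJ/mol).

B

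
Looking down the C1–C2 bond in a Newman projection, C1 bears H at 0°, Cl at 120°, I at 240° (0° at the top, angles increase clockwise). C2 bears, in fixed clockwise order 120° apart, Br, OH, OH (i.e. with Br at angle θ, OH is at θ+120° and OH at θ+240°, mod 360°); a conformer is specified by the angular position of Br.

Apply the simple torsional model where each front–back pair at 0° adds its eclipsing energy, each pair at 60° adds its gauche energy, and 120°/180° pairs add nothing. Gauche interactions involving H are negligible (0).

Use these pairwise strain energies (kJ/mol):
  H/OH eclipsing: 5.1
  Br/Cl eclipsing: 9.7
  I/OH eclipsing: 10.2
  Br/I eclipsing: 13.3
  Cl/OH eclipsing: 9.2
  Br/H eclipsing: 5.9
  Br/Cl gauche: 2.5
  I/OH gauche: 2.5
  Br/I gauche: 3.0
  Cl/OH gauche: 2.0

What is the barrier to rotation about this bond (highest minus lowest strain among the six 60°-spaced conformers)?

Br at 0° is eclipsed. H at 0° is eclipsed with Br at 0° (5.9); Cl at 120° is eclipsed with OH at 120° (9.2); I at 240° is eclipsed with OH at 240° (10.2). Total 25.3 kJ/mol.
Br at 60° is staggered. Cl at 120° is gauche with Br at 60° (2.5); Cl at 120° is gauche with OH at 180° (2.0); I at 240° is gauche with OH at 180° (2.5); I at 240° is gauche with OH at 300° (2.5). Total 9.5 kJ/mol.
Br at 120° is eclipsed. H at 0° is eclipsed with OH at 0° (5.1); Cl at 120° is eclipsed with Br at 120° (9.7); I at 240° is eclipsed with OH at 240° (10.2). Total 25.0 kJ/mol.
Br at 180° is staggered. Cl at 120° is gauche with Br at 180° (2.5); Cl at 120° is gauche with OH at 60° (2.0); I at 240° is gauche with Br at 180° (3.0); I at 240° is gauche with OH at 300° (2.5). Total 10.0 kJ/mol.
Br at 240° is eclipsed. H at 0° is eclipsed with OH at 0° (5.1); Cl at 120° is eclipsed with OH at 120° (9.2); I at 240° is eclipsed with Br at 240° (13.3). Total 27.6 kJ/mol.
Br at 300° is staggered. Cl at 120° is gauche with OH at 60° (2.0); Cl at 120° is gauche with OH at 180° (2.0); I at 240° is gauche with Br at 300° (3.0); I at 240° is gauche with OH at 180° (2.5). Total 9.5 kJ/mol.
Max at 240° (27.6 kJ/mol), min at 60° (9.5 kJ/mol); barrier = 18.1 kJ/mol.

18.1 kJ/mol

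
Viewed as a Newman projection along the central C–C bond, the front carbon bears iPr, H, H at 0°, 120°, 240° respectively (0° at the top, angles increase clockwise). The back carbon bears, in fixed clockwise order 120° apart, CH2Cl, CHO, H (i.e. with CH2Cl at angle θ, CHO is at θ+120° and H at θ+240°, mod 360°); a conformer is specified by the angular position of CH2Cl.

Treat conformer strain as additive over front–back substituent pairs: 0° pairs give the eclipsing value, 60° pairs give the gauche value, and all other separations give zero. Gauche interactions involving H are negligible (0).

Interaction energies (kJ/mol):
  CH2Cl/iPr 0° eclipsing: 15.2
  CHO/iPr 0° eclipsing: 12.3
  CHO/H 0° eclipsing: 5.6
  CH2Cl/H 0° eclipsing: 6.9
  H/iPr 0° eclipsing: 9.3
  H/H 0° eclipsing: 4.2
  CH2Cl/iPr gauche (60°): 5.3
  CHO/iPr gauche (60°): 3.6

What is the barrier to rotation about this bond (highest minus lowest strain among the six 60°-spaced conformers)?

CH2Cl at 0° (eclipsed): iPr(0°)/CH2Cl(0°) eclipsed 15.2; H(120°)/CHO(120°) eclipsed 5.6; H(240°)/H(240°) eclipsed 4.2 → 25.0 kJ/mol.
CH2Cl at 60° (staggered): iPr(0°)/CH2Cl(60°) gauche 5.3 → 5.3 kJ/mol.
CH2Cl at 120° (eclipsed): iPr(0°)/H(0°) eclipsed 9.3; H(120°)/CH2Cl(120°) eclipsed 6.9; H(240°)/CHO(240°) eclipsed 5.6 → 21.8 kJ/mol.
CH2Cl at 180° (staggered): iPr(0°)/CHO(300°) gauche 3.6 → 3.6 kJ/mol.
CH2Cl at 240° (eclipsed): iPr(0°)/CHO(0°) eclipsed 12.3; H(120°)/H(120°) eclipsed 4.2; H(240°)/CH2Cl(240°) eclipsed 6.9 → 23.4 kJ/mol.
CH2Cl at 300° (staggered): iPr(0°)/CH2Cl(300°) gauche 5.3; iPr(0°)/CHO(60°) gauche 3.6 → 8.9 kJ/mol.
Max at 0° (25.0 kJ/mol), min at 180° (3.6 kJ/mol); barrier = 21.4 kJ/mol.

21.4 kJ/mol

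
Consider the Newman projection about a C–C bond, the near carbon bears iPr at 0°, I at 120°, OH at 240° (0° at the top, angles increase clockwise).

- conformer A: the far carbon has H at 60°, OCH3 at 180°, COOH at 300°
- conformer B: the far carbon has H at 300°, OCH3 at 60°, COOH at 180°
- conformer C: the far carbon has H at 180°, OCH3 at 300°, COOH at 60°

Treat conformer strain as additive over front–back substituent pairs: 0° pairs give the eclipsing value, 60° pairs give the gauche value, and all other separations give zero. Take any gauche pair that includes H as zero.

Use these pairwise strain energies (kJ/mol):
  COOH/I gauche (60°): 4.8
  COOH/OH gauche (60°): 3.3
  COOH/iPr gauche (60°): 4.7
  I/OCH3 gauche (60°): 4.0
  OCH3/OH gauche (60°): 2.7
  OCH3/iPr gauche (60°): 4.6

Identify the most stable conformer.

A (staggered): iPr–COOH gauche, I–OCH3 gauche, OH–OCH3 gauche, OH–COOH gauche; 4.7 + 4.0 + 2.7 + 3.3 = 14.7 kJ/mol.
B (staggered): iPr–OCH3 gauche, I–OCH3 gauche, I–COOH gauche, OH–COOH gauche; 4.6 + 4.0 + 4.8 + 3.3 = 16.7 kJ/mol.
C (staggered): iPr–OCH3 gauche, iPr–COOH gauche, I–COOH gauche, OH–OCH3 gauche; 4.6 + 4.7 + 4.8 + 2.7 = 16.8 kJ/mol.
A has the lowest total (14.7 kJ/mol).

A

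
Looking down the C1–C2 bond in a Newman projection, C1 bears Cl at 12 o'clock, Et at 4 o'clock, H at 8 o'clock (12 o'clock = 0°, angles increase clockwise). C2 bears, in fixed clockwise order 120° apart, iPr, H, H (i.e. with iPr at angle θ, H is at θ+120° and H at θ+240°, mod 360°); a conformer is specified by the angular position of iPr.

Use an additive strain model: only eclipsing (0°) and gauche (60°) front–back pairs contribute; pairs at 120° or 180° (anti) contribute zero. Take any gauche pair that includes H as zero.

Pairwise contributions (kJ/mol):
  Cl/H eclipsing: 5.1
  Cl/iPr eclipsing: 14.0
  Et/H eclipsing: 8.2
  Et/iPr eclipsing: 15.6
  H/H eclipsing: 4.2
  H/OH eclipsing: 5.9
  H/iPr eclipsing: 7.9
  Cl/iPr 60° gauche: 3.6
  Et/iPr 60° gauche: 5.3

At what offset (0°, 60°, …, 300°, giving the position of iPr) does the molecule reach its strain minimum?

300°

iPr at 0° (eclipsed): Cl(0°)/iPr(0°) eclipsed 14.0; Et(120°)/H(120°) eclipsed 8.2; H(240°)/H(240°) eclipsed 4.2 → 26.4 kJ/mol.
iPr at 60° (staggered): Cl(0°)/iPr(60°) gauche 3.6; Et(120°)/iPr(60°) gauche 5.3 → 8.9 kJ/mol.
iPr at 120° (eclipsed): Cl(0°)/H(0°) eclipsed 5.1; Et(120°)/iPr(120°) eclipsed 15.6; H(240°)/H(240°) eclipsed 4.2 → 24.9 kJ/mol.
iPr at 180° (staggered): Et(120°)/iPr(180°) gauche 5.3 → 5.3 kJ/mol.
iPr at 240° (eclipsed): Cl(0°)/H(0°) eclipsed 5.1; Et(120°)/H(120°) eclipsed 8.2; H(240°)/iPr(240°) eclipsed 7.9 → 21.2 kJ/mol.
iPr at 300° (staggered): Cl(0°)/iPr(300°) gauche 3.6 → 3.6 kJ/mol.
The minimum (3.6 kJ/mol) occurs with iPr at 300°.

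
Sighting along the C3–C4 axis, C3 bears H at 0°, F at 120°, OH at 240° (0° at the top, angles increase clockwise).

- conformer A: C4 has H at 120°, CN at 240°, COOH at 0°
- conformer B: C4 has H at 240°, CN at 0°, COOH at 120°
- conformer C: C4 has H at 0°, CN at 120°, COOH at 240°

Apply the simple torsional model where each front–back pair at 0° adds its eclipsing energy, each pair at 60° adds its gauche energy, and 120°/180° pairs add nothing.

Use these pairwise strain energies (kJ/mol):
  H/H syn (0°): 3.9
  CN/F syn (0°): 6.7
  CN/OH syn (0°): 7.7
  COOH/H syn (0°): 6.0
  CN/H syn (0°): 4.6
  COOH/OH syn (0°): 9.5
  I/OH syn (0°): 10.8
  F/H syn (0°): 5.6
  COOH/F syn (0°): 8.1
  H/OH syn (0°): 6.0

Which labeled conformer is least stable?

A (eclipsed): H–COOH eclipsed, F–H eclipsed, OH–CN eclipsed; 6.0 + 5.6 + 7.7 = 19.3 kJ/mol.
B (eclipsed): H–CN eclipsed, F–COOH eclipsed, OH–H eclipsed; 4.6 + 8.1 + 6.0 = 18.7 kJ/mol.
C (eclipsed): H–H eclipsed, F–CN eclipsed, OH–COOH eclipsed; 3.9 + 6.7 + 9.5 = 20.1 kJ/mol.
C has the highest total (20.1 kJ/mol).

C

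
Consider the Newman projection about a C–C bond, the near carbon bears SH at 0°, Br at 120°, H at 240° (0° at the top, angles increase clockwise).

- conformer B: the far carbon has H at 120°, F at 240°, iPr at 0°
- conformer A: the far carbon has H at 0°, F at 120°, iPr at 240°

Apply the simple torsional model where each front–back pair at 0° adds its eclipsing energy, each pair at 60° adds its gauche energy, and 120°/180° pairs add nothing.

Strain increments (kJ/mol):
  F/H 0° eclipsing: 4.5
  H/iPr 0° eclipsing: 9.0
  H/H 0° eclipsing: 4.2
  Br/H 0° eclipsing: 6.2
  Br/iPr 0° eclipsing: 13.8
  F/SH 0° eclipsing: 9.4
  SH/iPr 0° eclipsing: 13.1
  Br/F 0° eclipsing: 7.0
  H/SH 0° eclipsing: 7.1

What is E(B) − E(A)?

B (eclipsed): SH–iPr eclipsed, Br–H eclipsed, H–F eclipsed; 13.1 + 6.2 + 4.5 = 23.8 kJ/mol.
A (eclipsed): SH–H eclipsed, Br–F eclipsed, H–iPr eclipsed; 7.1 + 7.0 + 9.0 = 23.1 kJ/mol.
E(B) − E(A) = 23.8 − 23.1 = +0.7 kJ/mol.

+0.7 kJ/mol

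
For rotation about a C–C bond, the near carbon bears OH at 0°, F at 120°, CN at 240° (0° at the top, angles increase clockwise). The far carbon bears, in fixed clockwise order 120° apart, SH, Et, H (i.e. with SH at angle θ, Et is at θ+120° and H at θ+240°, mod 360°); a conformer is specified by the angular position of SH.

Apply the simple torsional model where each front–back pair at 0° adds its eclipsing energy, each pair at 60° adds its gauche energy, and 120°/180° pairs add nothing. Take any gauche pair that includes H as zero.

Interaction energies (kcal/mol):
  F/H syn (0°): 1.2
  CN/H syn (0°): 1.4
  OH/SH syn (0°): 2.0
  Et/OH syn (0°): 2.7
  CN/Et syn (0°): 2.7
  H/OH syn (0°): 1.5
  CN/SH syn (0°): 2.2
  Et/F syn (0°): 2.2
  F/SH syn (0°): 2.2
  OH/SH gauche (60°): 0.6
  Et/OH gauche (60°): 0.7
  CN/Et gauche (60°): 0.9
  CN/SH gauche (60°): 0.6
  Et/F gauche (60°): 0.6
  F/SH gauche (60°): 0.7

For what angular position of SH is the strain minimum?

SH at 0° (eclipsed): OH–SH eclipsed, F–Et eclipsed, CN–H eclipsed; 2.0 + 2.2 + 1.4 = 5.6 kcal/mol.
SH at 60° (staggered): OH–SH gauche, F–SH gauche, F–Et gauche, CN–Et gauche; 0.6 + 0.7 + 0.6 + 0.9 = 2.8 kcal/mol.
SH at 120° (eclipsed): OH–H eclipsed, F–SH eclipsed, CN–Et eclipsed; 1.5 + 2.2 + 2.7 = 6.4 kcal/mol.
SH at 180° (staggered): OH–Et gauche, F–SH gauche, CN–SH gauche, CN–Et gauche; 0.7 + 0.7 + 0.6 + 0.9 = 2.9 kcal/mol.
SH at 240° (eclipsed): OH–Et eclipsed, F–H eclipsed, CN–SH eclipsed; 2.7 + 1.2 + 2.2 = 6.1 kcal/mol.
SH at 300° (staggered): OH–SH gauche, OH–Et gauche, F–Et gauche, CN–SH gauche; 0.6 + 0.7 + 0.6 + 0.6 = 2.5 kcal/mol.
The minimum (2.5 kcal/mol) occurs with SH at 300°.

300°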